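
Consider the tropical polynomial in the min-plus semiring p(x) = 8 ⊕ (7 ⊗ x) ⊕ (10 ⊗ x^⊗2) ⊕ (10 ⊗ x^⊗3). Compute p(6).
p(6) = 8

A tropical monomial a ⊗ x^⊗i evaluates to a + i · x. Evaluating each term at x = 6:
  Term 0 contributes 8 + 0 · 6 = 8
  Term 1 contributes 7 + 1 · 6 = 13
  Term 2 contributes 10 + 2 · 6 = 22
  Term 3 contributes 10 + 3 · 6 = 28
p(6) = ⊕ of these = min[8, 13, 22, 28] = 8.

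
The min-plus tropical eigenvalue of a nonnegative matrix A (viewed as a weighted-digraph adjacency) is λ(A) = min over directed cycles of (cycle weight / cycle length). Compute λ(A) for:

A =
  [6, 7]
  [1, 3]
λ(A) = 3

Enumerate directed cycles and compute their means (weight / length). Sample:
  cycle 0 → 0: weight = 6, length = 1, mean = 6/1 ≈ 6.000
  cycle 1 → 1: weight = 3, length = 1, mean = 3/1 ≈ 3.000
  cycle 0 → 1 → 0: weight = 8, length = 2, mean = 8/2 ≈ 4.000
  cycle 1 → 0 → 1: weight = 8, length = 2, mean = 8/2 ≈ 4.000
Minimum mean = 3.000, attained e.g. along the cycle 1 → 1 with weight 3 and length 1. So λ(A) = 3/1 = 3.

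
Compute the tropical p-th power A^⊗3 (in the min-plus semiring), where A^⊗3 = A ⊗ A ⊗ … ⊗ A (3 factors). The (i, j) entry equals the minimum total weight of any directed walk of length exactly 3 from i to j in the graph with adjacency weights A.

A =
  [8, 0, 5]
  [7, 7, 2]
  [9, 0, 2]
A^⊗3 =
  [11, 2, 4]
  [9, 4, 4]
  [9, 2, 4]

Each entry (A^⊗3)_ij equals the minimum over all length-3 walks i = v_0 → v_1 → … → v_3 = j of Σ_t A[v_t][v_{t+1}]. For example, for (i, j) = (0, 2) we minimise over 9 possible intermediate vertex sequences; the minimum is 4, attained along the walk 0 → 1 → 2 → 2.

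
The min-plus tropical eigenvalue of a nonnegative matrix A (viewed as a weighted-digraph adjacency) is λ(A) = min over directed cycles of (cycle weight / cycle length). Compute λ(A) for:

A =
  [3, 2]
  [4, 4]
λ(A) = 3

Enumerate directed cycles and compute their means (weight / length). Sample:
  cycle 0 → 0: weight = 3, length = 1, mean = 3/1 ≈ 3.000
  cycle 1 → 1: weight = 4, length = 1, mean = 4/1 ≈ 4.000
  cycle 0 → 1 → 0: weight = 6, length = 2, mean = 6/2 ≈ 3.000
  cycle 1 → 0 → 1: weight = 6, length = 2, mean = 6/2 ≈ 3.000
Minimum mean = 3.000, attained e.g. along the cycle 0 → 0 with weight 3 and length 1. So λ(A) = 3/1 = 3.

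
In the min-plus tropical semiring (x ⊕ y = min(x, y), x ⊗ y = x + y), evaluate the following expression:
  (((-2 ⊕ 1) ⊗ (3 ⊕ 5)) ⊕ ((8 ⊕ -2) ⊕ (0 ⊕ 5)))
(((-2 ⊕ 1) ⊗ (3 ⊕ 5)) ⊕ ((8 ⊕ -2) ⊕ (0 ⊕ 5))) = -2

Expand innermost to outermost. Recall ⊕ takes the minimum of its arguments and ⊗ takes their sum. Working out the expression (((-2 ⊕ 1) ⊗ (3 ⊕ 5)) ⊕ ((8 ⊕ -2) ⊕ (0 ⊕ 5))) gives -2.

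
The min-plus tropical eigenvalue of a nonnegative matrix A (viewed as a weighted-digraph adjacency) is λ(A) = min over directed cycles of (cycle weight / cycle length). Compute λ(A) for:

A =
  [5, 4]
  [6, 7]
λ(A) = 5

Enumerate directed cycles and compute their means (weight / length). Sample:
  cycle 0 → 0: weight = 5, length = 1, mean = 5/1 ≈ 5.000
  cycle 1 → 1: weight = 7, length = 1, mean = 7/1 ≈ 7.000
  cycle 0 → 1 → 0: weight = 10, length = 2, mean = 10/2 ≈ 5.000
  cycle 1 → 0 → 1: weight = 10, length = 2, mean = 10/2 ≈ 5.000
Minimum mean = 5.000, attained e.g. along the cycle 0 → 0 with weight 5 and length 1. So λ(A) = 5/1 = 5.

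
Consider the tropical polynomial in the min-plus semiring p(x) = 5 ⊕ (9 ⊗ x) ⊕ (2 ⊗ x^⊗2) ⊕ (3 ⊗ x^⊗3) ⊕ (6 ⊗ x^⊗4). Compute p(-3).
p(-3) = -6

A tropical monomial a ⊗ x^⊗i evaluates to a + i · x. Evaluating each term at x = -3:
  Term 0 contributes 5 + 0 · -3 = 5
  Term 1 contributes 9 + 1 · -3 = 6
  Term 2 contributes 2 + 2 · -3 = -4
  Term 3 contributes 3 + 3 · -3 = -6
  Term 4 contributes 6 + 4 · -3 = -6
p(-3) = ⊕ of these = min[5, 6, -4, -6, -6] = -6.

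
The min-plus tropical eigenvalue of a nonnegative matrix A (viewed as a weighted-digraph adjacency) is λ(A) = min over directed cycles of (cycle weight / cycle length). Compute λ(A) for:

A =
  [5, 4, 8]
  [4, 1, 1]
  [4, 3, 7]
λ(A) = 1

Enumerate directed cycles and compute their means (weight / length). Sample:
  cycle 0 → 0: weight = 5, length = 1, mean = 5/1 ≈ 5.000
  cycle 1 → 1: weight = 1, length = 1, mean = 1/1 ≈ 1.000
  cycle 2 → 2: weight = 7, length = 1, mean = 7/1 ≈ 7.000
  cycle 0 → 1 → 0: weight = 8, length = 2, mean = 8/2 ≈ 4.000
  cycle 0 → 2 → 0: weight = 12, length = 2, mean = 12/2 ≈ 6.000
  cycle 1 → 0 → 1: weight = 8, length = 2, mean = 8/2 ≈ 4.000
Minimum mean = 1.000, attained e.g. along the cycle 1 → 1 with weight 1 and length 1. So λ(A) = 1/1 = 1.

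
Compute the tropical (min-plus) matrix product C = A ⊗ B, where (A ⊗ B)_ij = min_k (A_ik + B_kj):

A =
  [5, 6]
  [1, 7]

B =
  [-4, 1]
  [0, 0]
A ⊗ B =
  [1, 6]
  [-3, 2]

Apply the min-plus product entry-by-entry:
  C[0][0] = min over k of (A[0][0] + B[0][0] = 5 + -4 = 1, A[0][1] + B[1][0] = 6 + 0 = 6) = 1 (attained at k = 0)
  C[0][1] = min over k of (A[0][0] + B[0][1] = 5 + 1 = 6, A[0][1] + B[1][1] = 6 + 0 = 6) = 6 (attained at k = 0)
  C[1][0] = min over k of (A[1][0] + B[0][0] = 1 + -4 = -3, A[1][1] + B[1][0] = 7 + 0 = 7) = -3 (attained at k = 0)
  C[1][1] = min over k of (A[1][0] + B[0][1] = 1 + 1 = 2, A[1][1] + B[1][1] = 7 + 0 = 7) = 2 (attained at k = 0)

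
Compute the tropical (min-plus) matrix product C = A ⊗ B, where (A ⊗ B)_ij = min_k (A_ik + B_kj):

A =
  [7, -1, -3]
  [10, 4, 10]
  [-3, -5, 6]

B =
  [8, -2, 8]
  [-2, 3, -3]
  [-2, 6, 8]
A ⊗ B =
  [-5, 2, -4]
  [2, 7, 1]
  [-7, -5, -8]

Apply the min-plus product entry-by-entry:
  C[0][0] = min over k of (A[0][0] + B[0][0] = 7 + 8 = 15, A[0][1] + B[1][0] = -1 + -2 = -3, A[0][2] + B[2][0] = -3 + -2 = -5) = -5 (attained at k = 2)
  C[0][1] = min over k of (A[0][0] + B[0][1] = 7 + -2 = 5, A[0][1] + B[1][1] = -1 + 3 = 2, A[0][2] + B[2][1] = -3 + 6 = 3) = 2 (attained at k = 1)
  C[0][2] = min over k of (A[0][0] + B[0][2] = 7 + 8 = 15, A[0][1] + B[1][2] = -1 + -3 = -4, A[0][2] + B[2][2] = -3 + 8 = 5) = -4 (attained at k = 1)
  C[1][0] = min over k of (A[1][0] + B[0][0] = 10 + 8 = 18, A[1][1] + B[1][0] = 4 + -2 = 2, A[1][2] + B[2][0] = 10 + -2 = 8) = 2 (attained at k = 1)
  C[1][1] = min over k of (A[1][0] + B[0][1] = 10 + -2 = 8, A[1][1] + B[1][1] = 4 + 3 = 7, A[1][2] + B[2][1] = 10 + 6 = 16) = 7 (attained at k = 1)
  C[1][2] = min over k of (A[1][0] + B[0][2] = 10 + 8 = 18, A[1][1] + B[1][2] = 4 + -3 = 1, A[1][2] + B[2][2] = 10 + 8 = 18) = 1 (attained at k = 1)
  C[2][0] = min over k of (A[2][0] + B[0][0] = -3 + 8 = 5, A[2][1] + B[1][0] = -5 + -2 = -7, A[2][2] + B[2][0] = 6 + -2 = 4) = -7 (attained at k = 1)
  C[2][1] = min over k of (A[2][0] + B[0][1] = -3 + -2 = -5, A[2][1] + B[1][1] = -5 + 3 = -2, A[2][2] + B[2][1] = 6 + 6 = 12) = -5 (attained at k = 0)
  C[2][2] = min over k of (A[2][0] + B[0][2] = -3 + 8 = 5, A[2][1] + B[1][2] = -5 + -3 = -8, A[2][2] + B[2][2] = 6 + 8 = 14) = -8 (attained at k = 1)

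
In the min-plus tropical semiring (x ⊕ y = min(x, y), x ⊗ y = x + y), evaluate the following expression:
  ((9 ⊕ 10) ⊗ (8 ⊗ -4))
((9 ⊕ 10) ⊗ (8 ⊗ -4)) = 13

Expand innermost to outermost. Recall ⊕ takes the minimum of its arguments and ⊗ takes their sum. Working out the expression ((9 ⊕ 10) ⊗ (8 ⊗ -4)) gives 13.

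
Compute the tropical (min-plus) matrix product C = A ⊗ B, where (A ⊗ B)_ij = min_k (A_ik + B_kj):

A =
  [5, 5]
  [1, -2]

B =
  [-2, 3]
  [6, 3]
A ⊗ B =
  [3, 8]
  [-1, 1]

Apply the min-plus product entry-by-entry:
  C[0][0] = min over k of (A[0][0] + B[0][0] = 5 + -2 = 3, A[0][1] + B[1][0] = 5 + 6 = 11) = 3 (attained at k = 0)
  C[0][1] = min over k of (A[0][0] + B[0][1] = 5 + 3 = 8, A[0][1] + B[1][1] = 5 + 3 = 8) = 8 (attained at k = 0)
  C[1][0] = min over k of (A[1][0] + B[0][0] = 1 + -2 = -1, A[1][1] + B[1][0] = -2 + 6 = 4) = -1 (attained at k = 0)
  C[1][1] = min over k of (A[1][0] + B[0][1] = 1 + 3 = 4, A[1][1] + B[1][1] = -2 + 3 = 1) = 1 (attained at k = 1)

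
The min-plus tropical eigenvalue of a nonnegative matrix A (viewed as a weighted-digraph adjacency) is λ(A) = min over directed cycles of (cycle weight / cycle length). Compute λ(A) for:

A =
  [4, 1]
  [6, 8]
λ(A) = 7/2

Enumerate directed cycles and compute their means (weight / length). Sample:
  cycle 0 → 0: weight = 4, length = 1, mean = 4/1 ≈ 4.000
  cycle 1 → 1: weight = 8, length = 1, mean = 8/1 ≈ 8.000
  cycle 0 → 1 → 0: weight = 7, length = 2, mean = 7/2 ≈ 3.500
  cycle 1 → 0 → 1: weight = 7, length = 2, mean = 7/2 ≈ 3.500
Minimum mean = 3.500, attained e.g. along the cycle 0 → 1 → 0 with weight 7 and length 2. So λ(A) = 7/2 = 7/2.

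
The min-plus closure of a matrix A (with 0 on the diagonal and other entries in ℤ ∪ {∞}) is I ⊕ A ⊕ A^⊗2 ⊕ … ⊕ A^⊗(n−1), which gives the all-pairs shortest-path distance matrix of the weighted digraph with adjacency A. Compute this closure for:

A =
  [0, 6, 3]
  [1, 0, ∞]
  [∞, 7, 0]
Closure =
  [0, 6, 3]
  [1, 0, 4]
  [8, 7, 0]

This is the Floyd-Warshall all-pairs shortest-path computation. For each intermediate vertex k = 0, 1, …, 2, update dist[i][j] ← min(dist[i][j], dist[i][k] + dist[k][j]). The final matrix gives, for each (i, j), the minimum total weight of any directed path from i to j (possibly empty when i = j).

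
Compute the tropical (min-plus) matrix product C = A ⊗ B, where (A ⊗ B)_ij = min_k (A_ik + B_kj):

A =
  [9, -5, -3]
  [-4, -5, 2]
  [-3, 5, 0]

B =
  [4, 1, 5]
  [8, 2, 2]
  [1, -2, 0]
A ⊗ B =
  [-2, -5, -3]
  [0, -3, -3]
  [1, -2, 0]

Apply the min-plus product entry-by-entry:
  C[0][0] = min over k of (A[0][0] + B[0][0] = 9 + 4 = 13, A[0][1] + B[1][0] = -5 + 8 = 3, A[0][2] + B[2][0] = -3 + 1 = -2) = -2 (attained at k = 2)
  C[0][1] = min over k of (A[0][0] + B[0][1] = 9 + 1 = 10, A[0][1] + B[1][1] = -5 + 2 = -3, A[0][2] + B[2][1] = -3 + -2 = -5) = -5 (attained at k = 2)
  C[0][2] = min over k of (A[0][0] + B[0][2] = 9 + 5 = 14, A[0][1] + B[1][2] = -5 + 2 = -3, A[0][2] + B[2][2] = -3 + 0 = -3) = -3 (attained at k = 1)
  C[1][0] = min over k of (A[1][0] + B[0][0] = -4 + 4 = 0, A[1][1] + B[1][0] = -5 + 8 = 3, A[1][2] + B[2][0] = 2 + 1 = 3) = 0 (attained at k = 0)
  C[1][1] = min over k of (A[1][0] + B[0][1] = -4 + 1 = -3, A[1][1] + B[1][1] = -5 + 2 = -3, A[1][2] + B[2][1] = 2 + -2 = 0) = -3 (attained at k = 0)
  C[1][2] = min over k of (A[1][0] + B[0][2] = -4 + 5 = 1, A[1][1] + B[1][2] = -5 + 2 = -3, A[1][2] + B[2][2] = 2 + 0 = 2) = -3 (attained at k = 1)
  C[2][0] = min over k of (A[2][0] + B[0][0] = -3 + 4 = 1, A[2][1] + B[1][0] = 5 + 8 = 13, A[2][2] + B[2][0] = 0 + 1 = 1) = 1 (attained at k = 0)
  C[2][1] = min over k of (A[2][0] + B[0][1] = -3 + 1 = -2, A[2][1] + B[1][1] = 5 + 2 = 7, A[2][2] + B[2][1] = 0 + -2 = -2) = -2 (attained at k = 0)
  C[2][2] = min over k of (A[2][0] + B[0][2] = -3 + 5 = 2, A[2][1] + B[1][2] = 5 + 2 = 7, A[2][2] + B[2][2] = 0 + 0 = 0) = 0 (attained at k = 2)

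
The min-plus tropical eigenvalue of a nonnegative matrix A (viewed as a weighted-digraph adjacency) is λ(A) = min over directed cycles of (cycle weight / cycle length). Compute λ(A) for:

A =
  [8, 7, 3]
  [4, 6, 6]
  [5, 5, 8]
λ(A) = 4

Enumerate directed cycles and compute their means (weight / length). Sample:
  cycle 0 → 0: weight = 8, length = 1, mean = 8/1 ≈ 8.000
  cycle 1 → 1: weight = 6, length = 1, mean = 6/1 ≈ 6.000
  cycle 2 → 2: weight = 8, length = 1, mean = 8/1 ≈ 8.000
  cycle 0 → 1 → 0: weight = 11, length = 2, mean = 11/2 ≈ 5.500
  cycle 0 → 2 → 0: weight = 8, length = 2, mean = 8/2 ≈ 4.000
  cycle 1 → 0 → 1: weight = 11, length = 2, mean = 11/2 ≈ 5.500
Minimum mean = 4.000, attained e.g. along the cycle 0 → 2 → 0 with weight 8 and length 2. So λ(A) = 8/2 = 4.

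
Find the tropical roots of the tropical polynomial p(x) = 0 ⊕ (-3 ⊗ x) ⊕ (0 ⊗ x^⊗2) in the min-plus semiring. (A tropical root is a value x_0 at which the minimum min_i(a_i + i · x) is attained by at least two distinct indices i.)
Roots: {-3, 3}

Each tropical root is a break point of the lower envelope of the lines y = a_i + i · x (there are 3 lines, with slopes 0, 1, ..., 2). Only the lines that attain the minimum somewhere contribute to roots; other lines are dominated. Here the surviving (envelope) indices are i = 2, i = 1, i = 0.
Intersections between consecutive envelope lines give the roots: for adjacent envelope indices i < j the intersection is x = (a_i − a_j) / (j − i). Reading off the sorted break points: {-3, 3}.
Verification: at each break x_0, at least two indices attain the minimum of min_i(a_i + i · x_0).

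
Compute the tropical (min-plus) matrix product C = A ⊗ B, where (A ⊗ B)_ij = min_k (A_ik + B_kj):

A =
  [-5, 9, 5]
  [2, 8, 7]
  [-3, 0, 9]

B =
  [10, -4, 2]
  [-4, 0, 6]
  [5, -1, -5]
A ⊗ B =
  [5, -9, -3]
  [4, -2, 2]
  [-4, -7, -1]

Apply the min-plus product entry-by-entry:
  C[0][0] = min over k of (A[0][0] + B[0][0] = -5 + 10 = 5, A[0][1] + B[1][0] = 9 + -4 = 5, A[0][2] + B[2][0] = 5 + 5 = 10) = 5 (attained at k = 0)
  C[0][1] = min over k of (A[0][0] + B[0][1] = -5 + -4 = -9, A[0][1] + B[1][1] = 9 + 0 = 9, A[0][2] + B[2][1] = 5 + -1 = 4) = -9 (attained at k = 0)
  C[0][2] = min over k of (A[0][0] + B[0][2] = -5 + 2 = -3, A[0][1] + B[1][2] = 9 + 6 = 15, A[0][2] + B[2][2] = 5 + -5 = 0) = -3 (attained at k = 0)
  C[1][0] = min over k of (A[1][0] + B[0][0] = 2 + 10 = 12, A[1][1] + B[1][0] = 8 + -4 = 4, A[1][2] + B[2][0] = 7 + 5 = 12) = 4 (attained at k = 1)
  C[1][1] = min over k of (A[1][0] + B[0][1] = 2 + -4 = -2, A[1][1] + B[1][1] = 8 + 0 = 8, A[1][2] + B[2][1] = 7 + -1 = 6) = -2 (attained at k = 0)
  C[1][2] = min over k of (A[1][0] + B[0][2] = 2 + 2 = 4, A[1][1] + B[1][2] = 8 + 6 = 14, A[1][2] + B[2][2] = 7 + -5 = 2) = 2 (attained at k = 2)
  C[2][0] = min over k of (A[2][0] + B[0][0] = -3 + 10 = 7, A[2][1] + B[1][0] = 0 + -4 = -4, A[2][2] + B[2][0] = 9 + 5 = 14) = -4 (attained at k = 1)
  C[2][1] = min over k of (A[2][0] + B[0][1] = -3 + -4 = -7, A[2][1] + B[1][1] = 0 + 0 = 0, A[2][2] + B[2][1] = 9 + -1 = 8) = -7 (attained at k = 0)
  C[2][2] = min over k of (A[2][0] + B[0][2] = -3 + 2 = -1, A[2][1] + B[1][2] = 0 + 6 = 6, A[2][2] + B[2][2] = 9 + -5 = 4) = -1 (attained at k = 0)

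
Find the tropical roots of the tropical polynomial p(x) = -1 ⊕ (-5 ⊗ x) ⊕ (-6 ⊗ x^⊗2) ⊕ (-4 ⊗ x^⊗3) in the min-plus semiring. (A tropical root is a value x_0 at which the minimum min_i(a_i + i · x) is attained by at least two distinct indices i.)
Roots: {-2, 1, 4}

Each tropical root is a break point of the lower envelope of the lines y = a_i + i · x (there are 4 lines, with slopes 0, 1, ..., 3). Only the lines that attain the minimum somewhere contribute to roots; other lines are dominated. Here the surviving (envelope) indices are i = 3, i = 2, i = 1, i = 0.
Intersections between consecutive envelope lines give the roots: for adjacent envelope indices i < j the intersection is x = (a_i − a_j) / (j − i). Reading off the sorted break points: {-2, 1, 4}.
Verification: at each break x_0, at least two indices attain the minimum of min_i(a_i + i · x_0).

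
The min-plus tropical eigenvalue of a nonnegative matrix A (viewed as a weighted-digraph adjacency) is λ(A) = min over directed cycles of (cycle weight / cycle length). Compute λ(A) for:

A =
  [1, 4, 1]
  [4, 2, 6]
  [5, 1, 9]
λ(A) = 1

Enumerate directed cycles and compute their means (weight / length). Sample:
  cycle 0 → 0: weight = 1, length = 1, mean = 1/1 ≈ 1.000
  cycle 1 → 1: weight = 2, length = 1, mean = 2/1 ≈ 2.000
  cycle 2 → 2: weight = 9, length = 1, mean = 9/1 ≈ 9.000
  cycle 0 → 1 → 0: weight = 8, length = 2, mean = 8/2 ≈ 4.000
  cycle 0 → 2 → 0: weight = 6, length = 2, mean = 6/2 ≈ 3.000
  cycle 1 → 0 → 1: weight = 8, length = 2, mean = 8/2 ≈ 4.000
Minimum mean = 1.000, attained e.g. along the cycle 0 → 0 with weight 1 and length 1. So λ(A) = 1/1 = 1.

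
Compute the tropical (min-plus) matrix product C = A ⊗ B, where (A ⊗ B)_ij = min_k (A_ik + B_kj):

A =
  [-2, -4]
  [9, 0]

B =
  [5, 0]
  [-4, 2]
A ⊗ B =
  [-8, -2]
  [-4, 2]

Apply the min-plus product entry-by-entry:
  C[0][0] = min over k of (A[0][0] + B[0][0] = -2 + 5 = 3, A[0][1] + B[1][0] = -4 + -4 = -8) = -8 (attained at k = 1)
  C[0][1] = min over k of (A[0][0] + B[0][1] = -2 + 0 = -2, A[0][1] + B[1][1] = -4 + 2 = -2) = -2 (attained at k = 0)
  C[1][0] = min over k of (A[1][0] + B[0][0] = 9 + 5 = 14, A[1][1] + B[1][0] = 0 + -4 = -4) = -4 (attained at k = 1)
  C[1][1] = min over k of (A[1][0] + B[0][1] = 9 + 0 = 9, A[1][1] + B[1][1] = 0 + 2 = 2) = 2 (attained at k = 1)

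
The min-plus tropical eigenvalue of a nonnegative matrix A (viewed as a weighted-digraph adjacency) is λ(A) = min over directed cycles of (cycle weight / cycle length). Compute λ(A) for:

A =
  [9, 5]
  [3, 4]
λ(A) = 4

Enumerate directed cycles and compute their means (weight / length). Sample:
  cycle 0 → 0: weight = 9, length = 1, mean = 9/1 ≈ 9.000
  cycle 1 → 1: weight = 4, length = 1, mean = 4/1 ≈ 4.000
  cycle 0 → 1 → 0: weight = 8, length = 2, mean = 8/2 ≈ 4.000
  cycle 1 → 0 → 1: weight = 8, length = 2, mean = 8/2 ≈ 4.000
Minimum mean = 4.000, attained e.g. along the cycle 1 → 1 with weight 4 and length 1. So λ(A) = 4/1 = 4.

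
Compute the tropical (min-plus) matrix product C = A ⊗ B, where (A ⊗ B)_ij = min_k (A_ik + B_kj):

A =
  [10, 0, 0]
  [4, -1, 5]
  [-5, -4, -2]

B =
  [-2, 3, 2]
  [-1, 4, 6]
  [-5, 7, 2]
A ⊗ B =
  [-5, 4, 2]
  [-2, 3, 5]
  [-7, -2, -3]

Apply the min-plus product entry-by-entry:
  C[0][0] = min over k of (A[0][0] + B[0][0] = 10 + -2 = 8, A[0][1] + B[1][0] = 0 + -1 = -1, A[0][2] + B[2][0] = 0 + -5 = -5) = -5 (attained at k = 2)
  C[0][1] = min over k of (A[0][0] + B[0][1] = 10 + 3 = 13, A[0][1] + B[1][1] = 0 + 4 = 4, A[0][2] + B[2][1] = 0 + 7 = 7) = 4 (attained at k = 1)
  C[0][2] = min over k of (A[0][0] + B[0][2] = 10 + 2 = 12, A[0][1] + B[1][2] = 0 + 6 = 6, A[0][2] + B[2][2] = 0 + 2 = 2) = 2 (attained at k = 2)
  C[1][0] = min over k of (A[1][0] + B[0][0] = 4 + -2 = 2, A[1][1] + B[1][0] = -1 + -1 = -2, A[1][2] + B[2][0] = 5 + -5 = 0) = -2 (attained at k = 1)
  C[1][1] = min over k of (A[1][0] + B[0][1] = 4 + 3 = 7, A[1][1] + B[1][1] = -1 + 4 = 3, A[1][2] + B[2][1] = 5 + 7 = 12) = 3 (attained at k = 1)
  C[1][2] = min over k of (A[1][0] + B[0][2] = 4 + 2 = 6, A[1][1] + B[1][2] = -1 + 6 = 5, A[1][2] + B[2][2] = 5 + 2 = 7) = 5 (attained at k = 1)
  C[2][0] = min over k of (A[2][0] + B[0][0] = -5 + -2 = -7, A[2][1] + B[1][0] = -4 + -1 = -5, A[2][2] + B[2][0] = -2 + -5 = -7) = -7 (attained at k = 0)
  C[2][1] = min over k of (A[2][0] + B[0][1] = -5 + 3 = -2, A[2][1] + B[1][1] = -4 + 4 = 0, A[2][2] + B[2][1] = -2 + 7 = 5) = -2 (attained at k = 0)
  C[2][2] = min over k of (A[2][0] + B[0][2] = -5 + 2 = -3, A[2][1] + B[1][2] = -4 + 6 = 2, A[2][2] + B[2][2] = -2 + 2 = 0) = -3 (attained at k = 0)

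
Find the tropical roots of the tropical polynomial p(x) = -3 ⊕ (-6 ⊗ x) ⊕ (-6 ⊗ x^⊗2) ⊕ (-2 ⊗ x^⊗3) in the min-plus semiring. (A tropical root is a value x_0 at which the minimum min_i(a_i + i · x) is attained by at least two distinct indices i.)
Roots: {-4, 0, 3}

Each tropical root is a break point of the lower envelope of the lines y = a_i + i · x (there are 4 lines, with slopes 0, 1, ..., 3). Only the lines that attain the minimum somewhere contribute to roots; other lines are dominated. Here the surviving (envelope) indices are i = 3, i = 2, i = 1, i = 0.
Intersections between consecutive envelope lines give the roots: for adjacent envelope indices i < j the intersection is x = (a_i − a_j) / (j − i). Reading off the sorted break points: {-4, 0, 3}.
Verification: at each break x_0, at least two indices attain the minimum of min_i(a_i + i · x_0).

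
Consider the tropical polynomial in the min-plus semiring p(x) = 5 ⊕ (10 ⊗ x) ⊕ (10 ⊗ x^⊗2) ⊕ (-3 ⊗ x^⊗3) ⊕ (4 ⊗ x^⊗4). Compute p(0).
p(0) = -3

A tropical monomial a ⊗ x^⊗i evaluates to a + i · x. Evaluating each term at x = 0:
  Term 0 contributes 5 + 0 · 0 = 5
  Term 1 contributes 10 + 1 · 0 = 10
  Term 2 contributes 10 + 2 · 0 = 10
  Term 3 contributes -3 + 3 · 0 = -3
  Term 4 contributes 4 + 4 · 0 = 4
p(0) = ⊕ of these = min[5, 10, 10, -3, 4] = -3.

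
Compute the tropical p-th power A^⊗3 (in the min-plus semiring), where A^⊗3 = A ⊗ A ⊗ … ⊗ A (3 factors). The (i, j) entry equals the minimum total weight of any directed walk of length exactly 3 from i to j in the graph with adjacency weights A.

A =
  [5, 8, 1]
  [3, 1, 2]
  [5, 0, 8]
A^⊗3 =
  [4, 2, 3]
  [5, 3, 4]
  [4, 2, 3]

Each entry (A^⊗3)_ij equals the minimum over all length-3 walks i = v_0 → v_1 → … → v_3 = j of Σ_t A[v_t][v_{t+1}]. For example, for (i, j) = (0, 2) we minimise over 9 possible intermediate vertex sequences; the minimum is 3, attained along the walk 0 → 2 → 1 → 2.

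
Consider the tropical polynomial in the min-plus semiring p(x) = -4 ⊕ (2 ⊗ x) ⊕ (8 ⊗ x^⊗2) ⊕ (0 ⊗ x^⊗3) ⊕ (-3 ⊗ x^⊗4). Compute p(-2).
p(-2) = -11

A tropical monomial a ⊗ x^⊗i evaluates to a + i · x. Evaluating each term at x = -2:
  Term 0 contributes -4 + 0 · -2 = -4
  Term 1 contributes 2 + 1 · -2 = 0
  Term 2 contributes 8 + 2 · -2 = 4
  Term 3 contributes 0 + 3 · -2 = -6
  Term 4 contributes -3 + 4 · -2 = -11
p(-2) = ⊕ of these = min[-4, 0, 4, -6, -11] = -11.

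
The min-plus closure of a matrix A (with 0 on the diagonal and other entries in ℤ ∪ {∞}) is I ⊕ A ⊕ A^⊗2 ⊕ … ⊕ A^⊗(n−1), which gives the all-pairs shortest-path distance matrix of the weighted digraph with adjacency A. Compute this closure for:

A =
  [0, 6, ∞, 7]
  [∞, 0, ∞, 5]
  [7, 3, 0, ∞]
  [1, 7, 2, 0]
Closure =
  [0, 6, 9, 7]
  [6, 0, 7, 5]
  [7, 3, 0, 8]
  [1, 5, 2, 0]

This is the Floyd-Warshall all-pairs shortest-path computation. For each intermediate vertex k = 0, 1, …, 3, update dist[i][j] ← min(dist[i][j], dist[i][k] + dist[k][j]). The final matrix gives, for each (i, j), the minimum total weight of any directed path from i to j (possibly empty when i = j).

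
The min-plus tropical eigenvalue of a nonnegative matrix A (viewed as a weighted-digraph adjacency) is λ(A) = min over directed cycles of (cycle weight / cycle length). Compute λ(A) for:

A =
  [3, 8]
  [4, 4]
λ(A) = 3

Enumerate directed cycles and compute their means (weight / length). Sample:
  cycle 0 → 0: weight = 3, length = 1, mean = 3/1 ≈ 3.000
  cycle 1 → 1: weight = 4, length = 1, mean = 4/1 ≈ 4.000
  cycle 0 → 1 → 0: weight = 12, length = 2, mean = 12/2 ≈ 6.000
  cycle 1 → 0 → 1: weight = 12, length = 2, mean = 12/2 ≈ 6.000
Minimum mean = 3.000, attained e.g. along the cycle 0 → 0 with weight 3 and length 1. So λ(A) = 3/1 = 3.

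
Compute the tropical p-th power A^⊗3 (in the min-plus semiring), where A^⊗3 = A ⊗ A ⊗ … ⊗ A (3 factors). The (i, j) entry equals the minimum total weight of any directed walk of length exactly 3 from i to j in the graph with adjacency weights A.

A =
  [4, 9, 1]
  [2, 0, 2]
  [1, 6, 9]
A^⊗3 =
  [6, 7, 3]
  [2, 0, 2]
  [3, 6, 6]

Each entry (A^⊗3)_ij equals the minimum over all length-3 walks i = v_0 → v_1 → … → v_3 = j of Σ_t A[v_t][v_{t+1}]. For example, for (i, j) = (0, 2) we minimise over 9 possible intermediate vertex sequences; the minimum is 3, attained along the walk 0 → 2 → 0 → 2.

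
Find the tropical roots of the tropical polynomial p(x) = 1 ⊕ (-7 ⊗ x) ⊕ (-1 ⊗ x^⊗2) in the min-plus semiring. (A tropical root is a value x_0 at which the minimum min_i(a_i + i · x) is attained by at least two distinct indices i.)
Roots: {-6, 8}

Each tropical root is a break point of the lower envelope of the lines y = a_i + i · x (there are 3 lines, with slopes 0, 1, ..., 2). Only the lines that attain the minimum somewhere contribute to roots; other lines are dominated. Here the surviving (envelope) indices are i = 2, i = 1, i = 0.
Intersections between consecutive envelope lines give the roots: for adjacent envelope indices i < j the intersection is x = (a_i − a_j) / (j − i). Reading off the sorted break points: {-6, 8}.
Verification: at each break x_0, at least two indices attain the minimum of min_i(a_i + i · x_0).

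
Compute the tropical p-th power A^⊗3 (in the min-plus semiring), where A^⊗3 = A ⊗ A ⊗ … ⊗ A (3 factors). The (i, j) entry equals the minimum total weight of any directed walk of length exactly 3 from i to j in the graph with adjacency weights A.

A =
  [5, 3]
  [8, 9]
A^⊗3 =
  [15, 13]
  [18, 16]

Each entry (A^⊗3)_ij equals the minimum over all length-3 walks i = v_0 → v_1 → … → v_3 = j of Σ_t A[v_t][v_{t+1}]. For example, for (i, j) = (0, 1) we minimise over 4 possible intermediate vertex sequences; the minimum is 13, attained along the walk 0 → 0 → 0 → 1.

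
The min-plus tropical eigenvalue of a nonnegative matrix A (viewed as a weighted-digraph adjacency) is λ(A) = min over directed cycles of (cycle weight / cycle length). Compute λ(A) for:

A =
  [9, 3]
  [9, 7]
λ(A) = 6

Enumerate directed cycles and compute their means (weight / length). Sample:
  cycle 0 → 0: weight = 9, length = 1, mean = 9/1 ≈ 9.000
  cycle 1 → 1: weight = 7, length = 1, mean = 7/1 ≈ 7.000
  cycle 0 → 1 → 0: weight = 12, length = 2, mean = 12/2 ≈ 6.000
  cycle 1 → 0 → 1: weight = 12, length = 2, mean = 12/2 ≈ 6.000
Minimum mean = 6.000, attained e.g. along the cycle 0 → 1 → 0 with weight 12 and length 2. So λ(A) = 12/2 = 6.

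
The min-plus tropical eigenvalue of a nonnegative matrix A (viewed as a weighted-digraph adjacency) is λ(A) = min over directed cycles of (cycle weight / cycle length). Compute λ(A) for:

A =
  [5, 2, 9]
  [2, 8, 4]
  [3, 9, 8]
λ(A) = 2

Enumerate directed cycles and compute their means (weight / length). Sample:
  cycle 0 → 0: weight = 5, length = 1, mean = 5/1 ≈ 5.000
  cycle 1 → 1: weight = 8, length = 1, mean = 8/1 ≈ 8.000
  cycle 2 → 2: weight = 8, length = 1, mean = 8/1 ≈ 8.000
  cycle 0 → 1 → 0: weight = 4, length = 2, mean = 4/2 ≈ 2.000
  cycle 0 → 2 → 0: weight = 12, length = 2, mean = 12/2 ≈ 6.000
  cycle 1 → 0 → 1: weight = 4, length = 2, mean = 4/2 ≈ 2.000
Minimum mean = 2.000, attained e.g. along the cycle 0 → 1 → 0 with weight 4 and length 2. So λ(A) = 4/2 = 2.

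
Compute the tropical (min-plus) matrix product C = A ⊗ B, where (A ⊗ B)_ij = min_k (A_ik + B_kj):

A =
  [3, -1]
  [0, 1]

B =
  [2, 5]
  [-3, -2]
A ⊗ B =
  [-4, -3]
  [-2, -1]

Apply the min-plus product entry-by-entry:
  C[0][0] = min over k of (A[0][0] + B[0][0] = 3 + 2 = 5, A[0][1] + B[1][0] = -1 + -3 = -4) = -4 (attained at k = 1)
  C[0][1] = min over k of (A[0][0] + B[0][1] = 3 + 5 = 8, A[0][1] + B[1][1] = -1 + -2 = -3) = -3 (attained at k = 1)
  C[1][0] = min over k of (A[1][0] + B[0][0] = 0 + 2 = 2, A[1][1] + B[1][0] = 1 + -3 = -2) = -2 (attained at k = 1)
  C[1][1] = min over k of (A[1][0] + B[0][1] = 0 + 5 = 5, A[1][1] + B[1][1] = 1 + -2 = -1) = -1 (attained at k = 1)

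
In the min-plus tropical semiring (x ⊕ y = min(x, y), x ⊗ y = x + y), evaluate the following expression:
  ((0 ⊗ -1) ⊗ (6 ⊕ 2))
((0 ⊗ -1) ⊗ (6 ⊕ 2)) = 1

Expand innermost to outermost. Recall ⊕ takes the minimum of its arguments and ⊗ takes their sum. Working out the expression ((0 ⊗ -1) ⊗ (6 ⊕ 2)) gives 1.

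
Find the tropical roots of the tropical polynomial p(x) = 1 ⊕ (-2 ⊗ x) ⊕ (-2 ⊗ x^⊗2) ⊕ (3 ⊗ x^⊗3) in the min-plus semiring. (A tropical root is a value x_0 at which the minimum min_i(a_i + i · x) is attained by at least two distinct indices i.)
Roots: {-5, 0, 3}

Each tropical root is a break point of the lower envelope of the lines y = a_i + i · x (there are 4 lines, with slopes 0, 1, ..., 3). Only the lines that attain the minimum somewhere contribute to roots; other lines are dominated. Here the surviving (envelope) indices are i = 3, i = 2, i = 1, i = 0.
Intersections between consecutive envelope lines give the roots: for adjacent envelope indices i < j the intersection is x = (a_i − a_j) / (j − i). Reading off the sorted break points: {-5, 0, 3}.
Verification: at each break x_0, at least two indices attain the minimum of min_i(a_i + i · x_0).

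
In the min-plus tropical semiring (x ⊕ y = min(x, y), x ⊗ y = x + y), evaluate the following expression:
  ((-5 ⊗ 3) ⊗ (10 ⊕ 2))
((-5 ⊗ 3) ⊗ (10 ⊕ 2)) = 0

Expand innermost to outermost. Recall ⊕ takes the minimum of its arguments and ⊗ takes their sum. Working out the expression ((-5 ⊗ 3) ⊗ (10 ⊕ 2)) gives 0.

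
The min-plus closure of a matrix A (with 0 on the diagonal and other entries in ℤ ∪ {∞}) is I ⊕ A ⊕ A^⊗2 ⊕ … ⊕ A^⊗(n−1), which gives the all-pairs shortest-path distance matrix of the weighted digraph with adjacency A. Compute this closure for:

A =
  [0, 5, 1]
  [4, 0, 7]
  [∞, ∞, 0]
Closure =
  [0, 5, 1]
  [4, 0, 5]
  [∞, ∞, 0]

This is the Floyd-Warshall all-pairs shortest-path computation. For each intermediate vertex k = 0, 1, …, 2, update dist[i][j] ← min(dist[i][j], dist[i][k] + dist[k][j]). The final matrix gives, for each (i, j), the minimum total weight of any directed path from i to j (possibly empty when i = j).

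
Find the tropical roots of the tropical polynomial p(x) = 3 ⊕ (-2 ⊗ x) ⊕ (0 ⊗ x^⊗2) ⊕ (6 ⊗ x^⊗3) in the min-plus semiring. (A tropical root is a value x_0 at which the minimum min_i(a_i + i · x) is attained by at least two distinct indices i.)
Roots: {-6, -2, 5}

Each tropical root is a break point of the lower envelope of the lines y = a_i + i · x (there are 4 lines, with slopes 0, 1, ..., 3). Only the lines that attain the minimum somewhere contribute to roots; other lines are dominated. Here the surviving (envelope) indices are i = 3, i = 2, i = 1, i = 0.
Intersections between consecutive envelope lines give the roots: for adjacent envelope indices i < j the intersection is x = (a_i − a_j) / (j − i). Reading off the sorted break points: {-6, -2, 5}.
Verification: at each break x_0, at least two indices attain the minimum of min_i(a_i + i · x_0).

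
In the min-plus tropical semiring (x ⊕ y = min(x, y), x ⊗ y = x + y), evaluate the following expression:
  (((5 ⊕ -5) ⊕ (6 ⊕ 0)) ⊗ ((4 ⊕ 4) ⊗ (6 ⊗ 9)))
(((5 ⊕ -5) ⊕ (6 ⊕ 0)) ⊗ ((4 ⊕ 4) ⊗ (6 ⊗ 9))) = 14

Expand innermost to outermost. Recall ⊕ takes the minimum of its arguments and ⊗ takes their sum. Working out the expression (((5 ⊕ -5) ⊕ (6 ⊕ 0)) ⊗ ((4 ⊕ 4) ⊗ (6 ⊗ 9))) gives 14.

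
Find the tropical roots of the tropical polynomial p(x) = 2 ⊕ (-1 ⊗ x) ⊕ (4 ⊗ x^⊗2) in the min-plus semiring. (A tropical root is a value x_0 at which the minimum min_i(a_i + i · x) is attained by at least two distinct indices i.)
Roots: {-5, 3}

Each tropical root is a break point of the lower envelope of the lines y = a_i + i · x (there are 3 lines, with slopes 0, 1, ..., 2). Only the lines that attain the minimum somewhere contribute to roots; other lines are dominated. Here the surviving (envelope) indices are i = 2, i = 1, i = 0.
Intersections between consecutive envelope lines give the roots: for adjacent envelope indices i < j the intersection is x = (a_i − a_j) / (j − i). Reading off the sorted break points: {-5, 3}.
Verification: at each break x_0, at least two indices attain the minimum of min_i(a_i + i · x_0).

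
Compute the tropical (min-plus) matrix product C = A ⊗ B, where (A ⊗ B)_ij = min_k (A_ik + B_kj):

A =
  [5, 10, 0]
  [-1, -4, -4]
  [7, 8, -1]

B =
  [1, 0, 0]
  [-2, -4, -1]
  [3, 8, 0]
A ⊗ B =
  [3, 5, 0]
  [-6, -8, -5]
  [2, 4, -1]

Apply the min-plus product entry-by-entry:
  C[0][0] = min over k of (A[0][0] + B[0][0] = 5 + 1 = 6, A[0][1] + B[1][0] = 10 + -2 = 8, A[0][2] + B[2][0] = 0 + 3 = 3) = 3 (attained at k = 2)
  C[0][1] = min over k of (A[0][0] + B[0][1] = 5 + 0 = 5, A[0][1] + B[1][1] = 10 + -4 = 6, A[0][2] + B[2][1] = 0 + 8 = 8) = 5 (attained at k = 0)
  C[0][2] = min over k of (A[0][0] + B[0][2] = 5 + 0 = 5, A[0][1] + B[1][2] = 10 + -1 = 9, A[0][2] + B[2][2] = 0 + 0 = 0) = 0 (attained at k = 2)
  C[1][0] = min over k of (A[1][0] + B[0][0] = -1 + 1 = 0, A[1][1] + B[1][0] = -4 + -2 = -6, A[1][2] + B[2][0] = -4 + 3 = -1) = -6 (attained at k = 1)
  C[1][1] = min over k of (A[1][0] + B[0][1] = -1 + 0 = -1, A[1][1] + B[1][1] = -4 + -4 = -8, A[1][2] + B[2][1] = -4 + 8 = 4) = -8 (attained at k = 1)
  C[1][2] = min over k of (A[1][0] + B[0][2] = -1 + 0 = -1, A[1][1] + B[1][2] = -4 + -1 = -5, A[1][2] + B[2][2] = -4 + 0 = -4) = -5 (attained at k = 1)
  C[2][0] = min over k of (A[2][0] + B[0][0] = 7 + 1 = 8, A[2][1] + B[1][0] = 8 + -2 = 6, A[2][2] + B[2][0] = -1 + 3 = 2) = 2 (attained at k = 2)
  C[2][1] = min over k of (A[2][0] + B[0][1] = 7 + 0 = 7, A[2][1] + B[1][1] = 8 + -4 = 4, A[2][2] + B[2][1] = -1 + 8 = 7) = 4 (attained at k = 1)
  C[2][2] = min over k of (A[2][0] + B[0][2] = 7 + 0 = 7, A[2][1] + B[1][2] = 8 + -1 = 7, A[2][2] + B[2][2] = -1 + 0 = -1) = -1 (attained at k = 2)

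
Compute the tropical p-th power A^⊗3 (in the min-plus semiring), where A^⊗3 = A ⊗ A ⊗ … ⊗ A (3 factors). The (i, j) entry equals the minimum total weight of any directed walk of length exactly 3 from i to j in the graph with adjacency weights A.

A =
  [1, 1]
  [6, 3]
A^⊗3 =
  [3, 3]
  [8, 8]

Each entry (A^⊗3)_ij equals the minimum over all length-3 walks i = v_0 → v_1 → … → v_3 = j of Σ_t A[v_t][v_{t+1}]. For example, for (i, j) = (0, 1) we minimise over 4 possible intermediate vertex sequences; the minimum is 3, attained along the walk 0 → 0 → 0 → 1.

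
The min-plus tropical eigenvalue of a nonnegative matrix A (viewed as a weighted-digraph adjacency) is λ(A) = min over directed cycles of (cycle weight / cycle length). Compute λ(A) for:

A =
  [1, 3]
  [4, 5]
λ(A) = 1

Enumerate directed cycles and compute their means (weight / length). Sample:
  cycle 0 → 0: weight = 1, length = 1, mean = 1/1 ≈ 1.000
  cycle 1 → 1: weight = 5, length = 1, mean = 5/1 ≈ 5.000
  cycle 0 → 1 → 0: weight = 7, length = 2, mean = 7/2 ≈ 3.500
  cycle 1 → 0 → 1: weight = 7, length = 2, mean = 7/2 ≈ 3.500
Minimum mean = 1.000, attained e.g. along the cycle 0 → 0 with weight 1 and length 1. So λ(A) = 1/1 = 1.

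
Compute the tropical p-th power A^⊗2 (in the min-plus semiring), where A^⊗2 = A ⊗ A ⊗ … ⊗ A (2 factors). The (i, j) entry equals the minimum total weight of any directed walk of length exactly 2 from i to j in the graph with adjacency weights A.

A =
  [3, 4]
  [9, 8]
A^⊗2 =
  [6, 7]
  [12, 13]

Each entry (A^⊗2)_ij equals the minimum over all length-2 walks i = v_0 → v_1 → … → v_2 = j of Σ_t A[v_t][v_{t+1}]. For example, for (i, j) = (0, 1) we minimise over 2 possible intermediate vertex sequences; the minimum is 7, attained along the walk 0 → 0 → 1.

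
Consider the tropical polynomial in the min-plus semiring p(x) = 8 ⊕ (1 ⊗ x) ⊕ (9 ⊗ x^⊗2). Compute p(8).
p(8) = 8

A tropical monomial a ⊗ x^⊗i evaluates to a + i · x. Evaluating each term at x = 8:
  Term 0 contributes 8 + 0 · 8 = 8
  Term 1 contributes 1 + 1 · 8 = 9
  Term 2 contributes 9 + 2 · 8 = 25
p(8) = ⊕ of these = min[8, 9, 25] = 8.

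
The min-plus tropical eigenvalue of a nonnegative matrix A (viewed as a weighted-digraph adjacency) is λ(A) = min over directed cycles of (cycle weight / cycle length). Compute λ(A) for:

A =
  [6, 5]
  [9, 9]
λ(A) = 6

Enumerate directed cycles and compute their means (weight / length). Sample:
  cycle 0 → 0: weight = 6, length = 1, mean = 6/1 ≈ 6.000
  cycle 1 → 1: weight = 9, length = 1, mean = 9/1 ≈ 9.000
  cycle 0 → 1 → 0: weight = 14, length = 2, mean = 14/2 ≈ 7.000
  cycle 1 → 0 → 1: weight = 14, length = 2, mean = 14/2 ≈ 7.000
Minimum mean = 6.000, attained e.g. along the cycle 0 → 0 with weight 6 and length 1. So λ(A) = 6/1 = 6.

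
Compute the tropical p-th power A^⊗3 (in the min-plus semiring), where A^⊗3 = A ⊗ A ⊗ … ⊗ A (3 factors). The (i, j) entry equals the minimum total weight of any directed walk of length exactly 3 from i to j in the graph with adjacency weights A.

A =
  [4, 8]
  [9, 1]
A^⊗3 =
  [12, 10]
  [11, 3]

Each entry (A^⊗3)_ij equals the minimum over all length-3 walks i = v_0 → v_1 → … → v_3 = j of Σ_t A[v_t][v_{t+1}]. For example, for (i, j) = (0, 1) we minimise over 4 possible intermediate vertex sequences; the minimum is 10, attained along the walk 0 → 1 → 1 → 1.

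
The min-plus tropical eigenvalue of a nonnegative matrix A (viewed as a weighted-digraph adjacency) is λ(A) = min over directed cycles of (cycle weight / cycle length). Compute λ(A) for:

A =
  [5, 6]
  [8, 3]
λ(A) = 3

Enumerate directed cycles and compute their means (weight / length). Sample:
  cycle 0 → 0: weight = 5, length = 1, mean = 5/1 ≈ 5.000
  cycle 1 → 1: weight = 3, length = 1, mean = 3/1 ≈ 3.000
  cycle 0 → 1 → 0: weight = 14, length = 2, mean = 14/2 ≈ 7.000
  cycle 1 → 0 → 1: weight = 14, length = 2, mean = 14/2 ≈ 7.000
Minimum mean = 3.000, attained e.g. along the cycle 1 → 1 with weight 3 and length 1. So λ(A) = 3/1 = 3.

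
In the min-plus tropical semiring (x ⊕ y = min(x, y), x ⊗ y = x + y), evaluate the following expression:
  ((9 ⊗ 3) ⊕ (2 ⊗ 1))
((9 ⊗ 3) ⊕ (2 ⊗ 1)) = 3

Expand innermost to outermost. Recall ⊕ takes the minimum of its arguments and ⊗ takes their sum. Working out the expression ((9 ⊗ 3) ⊕ (2 ⊗ 1)) gives 3.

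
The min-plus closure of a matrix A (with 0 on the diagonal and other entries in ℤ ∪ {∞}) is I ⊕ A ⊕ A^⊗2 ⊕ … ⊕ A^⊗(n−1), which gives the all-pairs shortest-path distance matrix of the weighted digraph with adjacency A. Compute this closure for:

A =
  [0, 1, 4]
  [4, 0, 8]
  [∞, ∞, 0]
Closure =
  [0, 1, 4]
  [4, 0, 8]
  [∞, ∞, 0]

This is the Floyd-Warshall all-pairs shortest-path computation. For each intermediate vertex k = 0, 1, …, 2, update dist[i][j] ← min(dist[i][j], dist[i][k] + dist[k][j]). The final matrix gives, for each (i, j), the minimum total weight of any directed path from i to j (possibly empty when i = j).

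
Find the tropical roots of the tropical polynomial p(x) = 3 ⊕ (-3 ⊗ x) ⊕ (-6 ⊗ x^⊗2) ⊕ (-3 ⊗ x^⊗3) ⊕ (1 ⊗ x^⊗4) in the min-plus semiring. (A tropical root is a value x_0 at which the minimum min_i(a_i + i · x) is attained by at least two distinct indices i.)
Roots: {-4, -3, 3, 6}

Each tropical root is a break point of the lower envelope of the lines y = a_i + i · x (there are 5 lines, with slopes 0, 1, ..., 4). Only the lines that attain the minimum somewhere contribute to roots; other lines are dominated. Here the surviving (envelope) indices are i = 4, i = 3, i = 2, i = 1, i = 0.
Intersections between consecutive envelope lines give the roots: for adjacent envelope indices i < j the intersection is x = (a_i − a_j) / (j − i). Reading off the sorted break points: {-4, -3, 3, 6}.
Verification: at each break x_0, at least two indices attain the minimum of min_i(a_i + i · x_0).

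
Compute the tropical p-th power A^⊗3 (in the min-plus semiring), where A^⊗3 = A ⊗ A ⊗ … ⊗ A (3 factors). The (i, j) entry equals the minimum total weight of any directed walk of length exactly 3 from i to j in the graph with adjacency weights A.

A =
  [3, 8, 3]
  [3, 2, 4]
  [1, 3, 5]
A^⊗3 =
  [7, 8, 7]
  [7, 6, 8]
  [5, 7, 7]

Each entry (A^⊗3)_ij equals the minimum over all length-3 walks i = v_0 → v_1 → … → v_3 = j of Σ_t A[v_t][v_{t+1}]. For example, for (i, j) = (0, 2) we minimise over 9 possible intermediate vertex sequences; the minimum is 7, attained along the walk 0 → 2 → 0 → 2.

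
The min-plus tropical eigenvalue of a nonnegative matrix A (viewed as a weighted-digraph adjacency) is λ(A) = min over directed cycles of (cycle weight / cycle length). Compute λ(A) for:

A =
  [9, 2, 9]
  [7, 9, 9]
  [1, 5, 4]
λ(A) = 4

Enumerate directed cycles and compute their means (weight / length). Sample:
  cycle 0 → 0: weight = 9, length = 1, mean = 9/1 ≈ 9.000
  cycle 1 → 1: weight = 9, length = 1, mean = 9/1 ≈ 9.000
  cycle 2 → 2: weight = 4, length = 1, mean = 4/1 ≈ 4.000
  cycle 0 → 1 → 0: weight = 9, length = 2, mean = 9/2 ≈ 4.500
  cycle 0 → 2 → 0: weight = 10, length = 2, mean = 10/2 ≈ 5.000
  cycle 1 → 0 → 1: weight = 9, length = 2, mean = 9/2 ≈ 4.500
Minimum mean = 4.000, attained e.g. along the cycle 2 → 2 with weight 4 and length 1. So λ(A) = 4/1 = 4.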